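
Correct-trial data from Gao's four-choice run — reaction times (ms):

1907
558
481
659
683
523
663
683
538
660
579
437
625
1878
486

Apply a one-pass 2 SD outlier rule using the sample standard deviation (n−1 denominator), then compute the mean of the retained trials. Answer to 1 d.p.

582.7 ms

n = 15, ΣRT = 11360, M = 757.333
Σ(x−M)² = 3061383.33; s = √(3061383.33/14) = 467.622
Cutoffs: 757.333 ± 2·467.622 → [-177.9, 1692.6]
Outside: 1878, 1907 → excluded.
Retained (n=13): Σ = 7575, mean = 7575/13 = 582.692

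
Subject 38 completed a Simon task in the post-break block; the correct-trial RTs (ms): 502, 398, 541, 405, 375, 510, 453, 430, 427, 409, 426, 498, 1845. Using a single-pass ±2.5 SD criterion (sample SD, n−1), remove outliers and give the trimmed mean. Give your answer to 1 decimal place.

n = 13, ΣRT = 7219, M = 555.308
Σ(x−M)² = 1832296.77; s = √(1832296.77/12) = 390.757
Cutoffs: 555.308 ± 2.5·390.757 → [-421.6, 1532.2]
Outside: 1845 → excluded.
Retained (n=12): Σ = 5374, mean = 5374/12 = 447.833

447.8 ms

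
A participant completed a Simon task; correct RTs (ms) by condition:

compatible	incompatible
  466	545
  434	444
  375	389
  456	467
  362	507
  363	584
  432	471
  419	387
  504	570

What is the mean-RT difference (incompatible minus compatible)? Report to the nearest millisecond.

61 ms

M(compatible) = 3811/9 = 423.444
M(incompatible) = 4364/9 = 484.889
Difference = 484.889 − 423.444 = 61.444 ms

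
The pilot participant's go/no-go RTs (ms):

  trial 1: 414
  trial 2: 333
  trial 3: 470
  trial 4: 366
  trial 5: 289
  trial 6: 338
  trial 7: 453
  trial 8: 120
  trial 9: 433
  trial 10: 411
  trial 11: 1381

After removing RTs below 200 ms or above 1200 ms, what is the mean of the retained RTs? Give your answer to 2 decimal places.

389.67 ms

Excluded: 120, 1381
Retained (n=9): Σ = 3507
Mean = 3507/9 = 389.6667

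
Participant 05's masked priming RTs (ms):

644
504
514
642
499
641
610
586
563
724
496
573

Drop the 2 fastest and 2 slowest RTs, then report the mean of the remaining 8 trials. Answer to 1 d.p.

579.1 ms

Sorted: 496, 499, 504, 514, 563, 573, 586, 610, 641, 642, 644, 724
Drop lowest 2 (496, 499) and highest 2 (644, 724)
Remaining (n=8): Σ = 4633, mean = 4633/8 = 579.125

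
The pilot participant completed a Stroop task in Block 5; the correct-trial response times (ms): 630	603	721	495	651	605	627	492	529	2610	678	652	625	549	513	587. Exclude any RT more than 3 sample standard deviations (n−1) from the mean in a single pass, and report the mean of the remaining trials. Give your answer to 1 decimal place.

597.1 ms

n = 16, ΣRT = 11567, M = 722.938
Σ(x−M)² = 3864668.94; s = √(3864668.94/15) = 507.587
Cutoffs: 722.938 ± 3·507.587 → [-799.8, 2245.7]
Outside: 2610 → excluded.
Retained (n=15): Σ = 8957, mean = 8957/15 = 597.133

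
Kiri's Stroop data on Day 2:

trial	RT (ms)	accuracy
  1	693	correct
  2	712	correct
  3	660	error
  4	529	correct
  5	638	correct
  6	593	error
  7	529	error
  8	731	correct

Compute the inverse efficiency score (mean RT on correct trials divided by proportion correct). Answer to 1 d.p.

1057.0 ms

Correct trials (n=5): 693, 712, 529, 638, 731
Mean correct RT = 3303/5 = 660.6000 ms
Proportion correct = 5/8
IES = 660.6000 / (5/8) = 1056.960 ms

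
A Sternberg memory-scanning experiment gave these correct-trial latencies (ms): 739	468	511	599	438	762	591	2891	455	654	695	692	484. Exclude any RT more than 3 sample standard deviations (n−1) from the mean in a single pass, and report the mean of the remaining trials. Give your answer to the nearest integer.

n = 13, ΣRT = 9979, M = 767.615
Σ(x−M)² = 5035569.08; s = √(5035569.08/12) = 647.789
Cutoffs: 767.615 ± 3·647.789 → [-1175.8, 2711.0]
Outside: 2891 → excluded.
Retained (n=12): Σ = 7088, mean = 7088/12 = 590.667

591 ms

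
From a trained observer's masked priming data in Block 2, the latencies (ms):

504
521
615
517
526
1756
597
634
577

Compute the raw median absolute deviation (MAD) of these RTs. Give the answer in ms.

56 ms

Sorted: 504, 517, 521, 526, 577, 597, 615, 634, 1756 → median = 577
|x − 577|: 73, 56, 38, 60, 51, 1179, 20, 57, 0
Sorted deviations: 0, 20, 38, 51, 56, 57, 60, 73, 1179 → MAD = 56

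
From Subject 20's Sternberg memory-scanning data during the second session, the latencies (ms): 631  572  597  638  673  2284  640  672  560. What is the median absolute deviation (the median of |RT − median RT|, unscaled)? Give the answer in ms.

Sorted: 560, 572, 597, 631, 638, 640, 672, 673, 2284 → median = 638
|x − 638|: 7, 66, 41, 0, 35, 1646, 2, 34, 78
Sorted deviations: 0, 2, 7, 34, 35, 41, 66, 78, 1646 → MAD = 35

35 ms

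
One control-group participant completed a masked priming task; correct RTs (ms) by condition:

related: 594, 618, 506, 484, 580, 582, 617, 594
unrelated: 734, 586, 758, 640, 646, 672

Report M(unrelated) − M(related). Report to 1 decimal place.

M(related) = 4575/8 = 571.875
M(unrelated) = 4036/6 = 672.667
Difference = 672.667 − 571.875 = 100.792 ms

100.8 ms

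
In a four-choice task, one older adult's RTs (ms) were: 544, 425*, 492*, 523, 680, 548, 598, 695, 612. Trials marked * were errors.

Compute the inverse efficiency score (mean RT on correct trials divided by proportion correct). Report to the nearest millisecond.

771 ms

Correct trials (n=7): 544, 523, 680, 548, 598, 695, 612
Mean correct RT = 4200/7 = 600.0000 ms
Proportion correct = 7/9
IES = 600.0000 / (7/9) = 771.429 ms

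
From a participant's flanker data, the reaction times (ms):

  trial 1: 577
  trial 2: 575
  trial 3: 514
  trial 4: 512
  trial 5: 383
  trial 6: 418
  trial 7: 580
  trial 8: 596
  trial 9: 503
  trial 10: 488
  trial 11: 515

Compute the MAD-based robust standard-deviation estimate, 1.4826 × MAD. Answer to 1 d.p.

Sorted: 383, 418, 488, 503, 512, 514, 515, 575, 577, 580, 596 → median = 514
|x − 514| sorted: 0, 1, 2, 11, 26, 61, 63, 66, 82, 96, 131 → MAD = 61
Robust SD ≈ 1.4826 × 61 = 90.439

90.4 ms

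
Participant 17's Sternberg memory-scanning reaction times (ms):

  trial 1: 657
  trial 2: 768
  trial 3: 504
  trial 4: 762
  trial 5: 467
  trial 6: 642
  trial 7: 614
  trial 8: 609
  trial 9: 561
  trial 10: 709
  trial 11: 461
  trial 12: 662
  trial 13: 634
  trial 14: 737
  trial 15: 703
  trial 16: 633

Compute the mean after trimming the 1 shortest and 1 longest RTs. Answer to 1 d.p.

635.3 ms

Sorted: 461, 467, 504, 561, 609, 614, 633, 634, 642, 657, 662, 703, 709, 737, 762, 768
Drop lowest 1 (461) and highest 1 (768)
Remaining (n=14): Σ = 8894, mean = 8894/14 = 635.286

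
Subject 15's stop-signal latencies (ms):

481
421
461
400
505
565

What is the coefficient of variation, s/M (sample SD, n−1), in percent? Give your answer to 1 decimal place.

n = 6, Σ = 2833, M = 472.1667
Σ(x−M)² = 17724.833; s = √(17724.833/5) = 59.5396
CV = 59.5396 / 472.1667 = 0.12610 = 12.610%

12.6%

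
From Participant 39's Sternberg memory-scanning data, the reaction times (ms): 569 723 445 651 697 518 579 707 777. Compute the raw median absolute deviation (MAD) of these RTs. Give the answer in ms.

Sorted: 445, 518, 569, 579, 651, 697, 707, 723, 777 → median = 651
|x − 651|: 82, 72, 206, 0, 46, 133, 72, 56, 126
Sorted deviations: 0, 46, 56, 72, 72, 82, 126, 133, 206 → MAD = 72

72 ms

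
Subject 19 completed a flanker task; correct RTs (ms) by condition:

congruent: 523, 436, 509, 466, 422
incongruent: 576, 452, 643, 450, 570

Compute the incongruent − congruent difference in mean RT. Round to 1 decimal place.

M(congruent) = 2356/5 = 471.200
M(incongruent) = 2691/5 = 538.200
Difference = 538.200 − 471.200 = 67.000 ms

67.0 ms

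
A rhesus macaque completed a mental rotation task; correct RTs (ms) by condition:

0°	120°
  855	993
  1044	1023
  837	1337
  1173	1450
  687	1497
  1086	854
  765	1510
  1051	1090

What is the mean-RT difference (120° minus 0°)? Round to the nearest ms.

282 ms

M(0°) = 7498/8 = 937.250
M(120°) = 9754/8 = 1219.250
Difference = 1219.250 − 937.250 = 282.000 ms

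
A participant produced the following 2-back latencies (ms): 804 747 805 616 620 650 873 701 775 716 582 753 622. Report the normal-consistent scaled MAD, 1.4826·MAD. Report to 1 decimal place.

Sorted: 582, 616, 620, 622, 650, 701, 716, 747, 753, 775, 804, 805, 873 → median = 716
|x − 716| sorted: 0, 15, 31, 37, 59, 66, 88, 89, 94, 96, 100, 134, 157 → MAD = 88
Robust SD ≈ 1.4826 × 88 = 130.469

130.5 ms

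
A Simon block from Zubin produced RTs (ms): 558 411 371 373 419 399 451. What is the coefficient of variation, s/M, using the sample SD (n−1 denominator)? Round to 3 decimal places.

0.151

n = 7, Σ = 2982, M = 426.0000
Σ(x−M)² = 24886.000; s = √(24886.000/6) = 64.4024
CV = 64.4024 / 426.0000 = 0.15118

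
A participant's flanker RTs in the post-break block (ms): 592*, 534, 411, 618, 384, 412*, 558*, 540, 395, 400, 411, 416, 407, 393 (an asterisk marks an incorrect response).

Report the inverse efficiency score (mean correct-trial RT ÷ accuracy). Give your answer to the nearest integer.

568 ms

Correct trials (n=11): 534, 411, 618, 384, 540, 395, 400, 411, 416, 407, 393
Mean correct RT = 4909/11 = 446.2727 ms
Proportion correct = 11/14
IES = 446.2727 / (11/14) = 567.983 ms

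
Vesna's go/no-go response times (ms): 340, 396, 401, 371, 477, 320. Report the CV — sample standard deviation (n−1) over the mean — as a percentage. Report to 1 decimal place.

n = 6, Σ = 2305, M = 384.1667
Σ(x−M)² = 15282.833; s = √(15282.833/5) = 55.2862
CV = 55.2862 / 384.1667 = 0.14391 = 14.391%

14.4%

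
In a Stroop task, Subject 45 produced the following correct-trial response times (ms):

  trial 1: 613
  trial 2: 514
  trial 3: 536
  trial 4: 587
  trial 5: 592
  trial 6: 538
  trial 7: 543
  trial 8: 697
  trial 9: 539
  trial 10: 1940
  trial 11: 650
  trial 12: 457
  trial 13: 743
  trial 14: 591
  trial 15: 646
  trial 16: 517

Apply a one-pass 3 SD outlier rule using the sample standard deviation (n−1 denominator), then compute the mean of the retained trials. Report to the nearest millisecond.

584 ms

n = 16, ΣRT = 10703, M = 668.938
Σ(x−M)² = 1804162.94; s = √(1804162.94/15) = 346.811
Cutoffs: 668.938 ± 3·346.811 → [-371.5, 1709.4]
Outside: 1940 → excluded.
Retained (n=15): Σ = 8763, mean = 8763/15 = 584.200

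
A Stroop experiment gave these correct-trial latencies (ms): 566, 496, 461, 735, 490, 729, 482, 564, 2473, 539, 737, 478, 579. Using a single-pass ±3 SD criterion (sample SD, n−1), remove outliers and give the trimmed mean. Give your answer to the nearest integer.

n = 13, ΣRT = 9329, M = 717.615
Σ(x−M)² = 3459589.08; s = √(3459589.08/12) = 536.935
Cutoffs: 717.615 ± 3·536.935 → [-893.2, 2328.4]
Outside: 2473 → excluded.
Retained (n=12): Σ = 6856, mean = 6856/12 = 571.333

571 ms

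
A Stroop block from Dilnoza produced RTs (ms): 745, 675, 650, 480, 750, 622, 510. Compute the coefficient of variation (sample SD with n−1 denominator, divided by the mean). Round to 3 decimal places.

0.167

n = 7, Σ = 4432, M = 633.1429
Σ(x−M)² = 66944.857; s = √(66944.857/6) = 105.6290
CV = 105.6290 / 633.1429 = 0.16683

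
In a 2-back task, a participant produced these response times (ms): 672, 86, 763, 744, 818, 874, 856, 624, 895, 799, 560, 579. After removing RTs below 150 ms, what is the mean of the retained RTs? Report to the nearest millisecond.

Excluded: 86
Retained (n=11): Σ = 8184
Mean = 8184/11 = 744.0000

744 ms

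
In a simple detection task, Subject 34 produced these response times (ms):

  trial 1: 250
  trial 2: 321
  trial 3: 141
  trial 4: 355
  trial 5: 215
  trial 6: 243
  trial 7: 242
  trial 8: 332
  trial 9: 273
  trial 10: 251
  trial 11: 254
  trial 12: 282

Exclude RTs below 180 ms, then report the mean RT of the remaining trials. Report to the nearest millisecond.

Excluded: 141
Retained (n=11): Σ = 3018
Mean = 3018/11 = 274.3636

274 ms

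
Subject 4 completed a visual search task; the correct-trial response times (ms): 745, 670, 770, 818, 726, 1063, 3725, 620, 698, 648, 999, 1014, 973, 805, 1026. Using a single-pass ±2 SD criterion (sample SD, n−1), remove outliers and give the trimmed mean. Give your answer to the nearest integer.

827 ms

n = 15, ΣRT = 15300, M = 1020.000
Σ(x−M)² = 8157754.00; s = √(8157754.00/14) = 763.346
Cutoffs: 1020.000 ± 2·763.346 → [-506.7, 2546.7]
Outside: 3725 → excluded.
Retained (n=14): Σ = 11575, mean = 11575/14 = 826.786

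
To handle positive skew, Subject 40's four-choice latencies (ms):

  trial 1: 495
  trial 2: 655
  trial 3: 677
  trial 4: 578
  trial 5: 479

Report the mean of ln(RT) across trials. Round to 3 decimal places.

6.348

ln(RT): 6.2046, 6.4846, 6.5177, 6.3596, 6.1717
Σ ln(RT) = 31.7381
Mean = 31.7381/5 = 6.34763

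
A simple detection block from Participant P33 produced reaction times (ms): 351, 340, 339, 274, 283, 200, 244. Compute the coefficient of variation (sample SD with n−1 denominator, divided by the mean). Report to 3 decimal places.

n = 7, Σ = 2031, M = 290.1429
Σ(x−M)² = 19142.857; s = √(19142.857/6) = 56.4843
CV = 56.4843 / 290.1429 = 0.19468

0.195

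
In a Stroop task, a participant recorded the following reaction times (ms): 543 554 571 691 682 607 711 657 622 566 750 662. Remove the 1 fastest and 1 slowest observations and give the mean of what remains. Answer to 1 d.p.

632.3 ms

Sorted: 543, 554, 566, 571, 607, 622, 657, 662, 682, 691, 711, 750
Drop lowest 1 (543) and highest 1 (750)
Remaining (n=10): Σ = 6323, mean = 6323/10 = 632.300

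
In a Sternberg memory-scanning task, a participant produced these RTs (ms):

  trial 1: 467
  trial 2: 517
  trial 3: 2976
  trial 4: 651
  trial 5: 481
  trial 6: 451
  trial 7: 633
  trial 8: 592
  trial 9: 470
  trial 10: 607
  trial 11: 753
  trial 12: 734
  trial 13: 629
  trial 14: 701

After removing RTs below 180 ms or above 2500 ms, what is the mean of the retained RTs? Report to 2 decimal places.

591.23 ms

Excluded: 2976
Retained (n=13): Σ = 7686
Mean = 7686/13 = 591.2308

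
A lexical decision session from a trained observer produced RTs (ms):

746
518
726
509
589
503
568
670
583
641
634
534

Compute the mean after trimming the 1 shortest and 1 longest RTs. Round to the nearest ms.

597 ms

Sorted: 503, 509, 518, 534, 568, 583, 589, 634, 641, 670, 726, 746
Drop lowest 1 (503) and highest 1 (746)
Remaining (n=10): Σ = 5972, mean = 5972/10 = 597.200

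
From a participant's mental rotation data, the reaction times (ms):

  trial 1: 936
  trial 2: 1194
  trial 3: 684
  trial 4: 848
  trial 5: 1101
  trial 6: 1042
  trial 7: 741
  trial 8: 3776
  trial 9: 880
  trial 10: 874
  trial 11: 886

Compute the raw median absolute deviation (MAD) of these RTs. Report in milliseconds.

145 ms

Sorted: 684, 741, 848, 874, 880, 886, 936, 1042, 1101, 1194, 3776 → median = 886
|x − 886|: 50, 308, 202, 38, 215, 156, 145, 2890, 6, 12, 0
Sorted deviations: 0, 6, 12, 38, 50, 145, 156, 202, 215, 308, 2890 → MAD = 145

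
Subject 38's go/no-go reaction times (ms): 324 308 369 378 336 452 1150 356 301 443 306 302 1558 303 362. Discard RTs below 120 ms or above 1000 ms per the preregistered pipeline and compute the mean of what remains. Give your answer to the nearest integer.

349 ms

Excluded: 1150, 1558
Retained (n=13): Σ = 4540
Mean = 4540/13 = 349.2308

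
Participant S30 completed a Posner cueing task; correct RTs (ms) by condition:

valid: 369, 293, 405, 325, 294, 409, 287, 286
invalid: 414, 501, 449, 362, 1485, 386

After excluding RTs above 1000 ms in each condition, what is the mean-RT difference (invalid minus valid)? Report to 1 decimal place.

88.9 ms

invalid: exclude 1485
M(valid) = 2668/8 = 333.500
M(invalid) = 2112/5 = 422.400
Difference = 422.400 − 333.500 = 88.900 ms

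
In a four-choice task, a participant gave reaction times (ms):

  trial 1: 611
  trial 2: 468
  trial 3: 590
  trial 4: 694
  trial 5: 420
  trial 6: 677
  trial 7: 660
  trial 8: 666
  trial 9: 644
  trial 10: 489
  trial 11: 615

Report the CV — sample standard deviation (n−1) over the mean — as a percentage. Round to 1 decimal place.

n = 11, Σ = 6534, M = 594.0000
Σ(x−M)² = 86852.000; s = √(86852.000/10) = 93.1944
CV = 93.1944 / 594.0000 = 0.15689 = 15.689%

15.7%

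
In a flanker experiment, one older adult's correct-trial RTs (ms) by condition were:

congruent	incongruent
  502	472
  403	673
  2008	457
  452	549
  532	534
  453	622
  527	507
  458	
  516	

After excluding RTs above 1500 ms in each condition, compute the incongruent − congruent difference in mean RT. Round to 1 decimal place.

64.5 ms

congruent: exclude 2008
M(congruent) = 3843/8 = 480.375
M(incongruent) = 3814/7 = 544.857
Difference = 544.857 − 480.375 = 64.482 ms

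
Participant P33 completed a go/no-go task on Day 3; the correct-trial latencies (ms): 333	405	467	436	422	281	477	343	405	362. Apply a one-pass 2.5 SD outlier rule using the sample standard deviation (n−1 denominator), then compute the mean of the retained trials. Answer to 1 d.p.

393.1 ms

n = 10, ΣRT = 3931, M = 393.100
Σ(x−M)² = 35114.90; s = √(35114.90/9) = 62.463
Cutoffs: 393.100 ± 2.5·62.463 → [236.9, 549.3]
No RTs fall outside the cutoffs; all 10 retained. Mean = 3931/10 = 393.100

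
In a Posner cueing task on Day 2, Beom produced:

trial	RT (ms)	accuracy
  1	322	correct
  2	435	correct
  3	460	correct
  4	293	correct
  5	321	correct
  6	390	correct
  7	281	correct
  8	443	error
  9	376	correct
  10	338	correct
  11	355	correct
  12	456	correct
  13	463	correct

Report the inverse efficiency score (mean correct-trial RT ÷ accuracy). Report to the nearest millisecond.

405 ms

Correct trials (n=12): 322, 435, 460, 293, 321, 390, 281, 376, 338, 355, 456, 463
Mean correct RT = 4490/12 = 374.1667 ms
Proportion correct = 12/13
IES = 374.1667 / (12/13) = 405.347 ms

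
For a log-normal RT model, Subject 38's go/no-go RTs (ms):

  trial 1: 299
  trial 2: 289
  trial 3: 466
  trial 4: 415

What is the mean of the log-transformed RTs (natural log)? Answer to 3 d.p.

ln(RT): 5.7004, 5.6664, 6.1442, 6.0283
Σ ln(RT) = 23.5393
Mean = 23.5393/4 = 5.88483

5.885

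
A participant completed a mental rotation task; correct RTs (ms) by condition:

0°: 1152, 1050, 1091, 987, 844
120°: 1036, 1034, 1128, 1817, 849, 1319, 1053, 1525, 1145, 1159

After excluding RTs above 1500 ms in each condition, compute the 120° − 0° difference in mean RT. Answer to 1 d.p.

120°: exclude 1817, 1525
M(0°) = 5124/5 = 1024.800
M(120°) = 8723/8 = 1090.375
Difference = 1090.375 − 1024.800 = 65.575 ms

65.6 ms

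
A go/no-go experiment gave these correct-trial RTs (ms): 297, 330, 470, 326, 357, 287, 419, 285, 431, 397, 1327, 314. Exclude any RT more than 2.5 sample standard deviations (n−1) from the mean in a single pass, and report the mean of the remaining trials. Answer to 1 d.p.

355.7 ms

n = 12, ΣRT = 5240, M = 436.667
Σ(x−M)² = 905650.67; s = √(905650.67/11) = 286.935
Cutoffs: 436.667 ± 2.5·286.935 → [-280.7, 1154.0]
Outside: 1327 → excluded.
Retained (n=11): Σ = 3913, mean = 3913/11 = 355.727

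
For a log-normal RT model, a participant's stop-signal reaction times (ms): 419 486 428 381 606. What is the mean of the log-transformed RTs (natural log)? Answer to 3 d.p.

6.127

ln(RT): 6.0379, 6.1862, 6.0591, 5.9428, 6.4069
Σ ln(RT) = 30.6329
Mean = 30.6329/5 = 6.12658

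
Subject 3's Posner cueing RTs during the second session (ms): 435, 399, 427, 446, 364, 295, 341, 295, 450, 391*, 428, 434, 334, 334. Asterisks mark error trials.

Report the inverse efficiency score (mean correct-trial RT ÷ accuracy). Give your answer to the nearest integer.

413 ms

Correct trials (n=13): 435, 399, 427, 446, 364, 295, 341, 295, 450, 428, 434, 334, 334
Mean correct RT = 4982/13 = 383.2308 ms
Proportion correct = 13/14
IES = 383.2308 / (13/14) = 412.710 ms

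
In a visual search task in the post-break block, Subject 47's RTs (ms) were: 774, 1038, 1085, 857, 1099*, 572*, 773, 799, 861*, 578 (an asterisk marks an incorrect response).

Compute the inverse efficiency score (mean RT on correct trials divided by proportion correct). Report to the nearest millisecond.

Correct trials (n=7): 774, 1038, 1085, 857, 773, 799, 578
Mean correct RT = 5904/7 = 843.4286 ms
Proportion correct = 7/10
IES = 843.4286 / (7/10) = 1204.898 ms

1205 ms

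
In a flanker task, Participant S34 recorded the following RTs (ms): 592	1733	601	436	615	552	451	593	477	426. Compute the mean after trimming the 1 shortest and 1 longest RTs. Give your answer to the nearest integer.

Sorted: 426, 436, 451, 477, 552, 592, 593, 601, 615, 1733
Drop lowest 1 (426) and highest 1 (1733)
Remaining (n=8): Σ = 4317, mean = 4317/8 = 539.625

540 ms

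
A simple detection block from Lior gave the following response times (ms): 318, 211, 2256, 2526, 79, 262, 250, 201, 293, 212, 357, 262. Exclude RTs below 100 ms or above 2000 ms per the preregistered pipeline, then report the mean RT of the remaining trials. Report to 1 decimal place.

262.9 ms

Excluded: 79, 2256, 2526
Retained (n=9): Σ = 2366
Mean = 2366/9 = 262.8889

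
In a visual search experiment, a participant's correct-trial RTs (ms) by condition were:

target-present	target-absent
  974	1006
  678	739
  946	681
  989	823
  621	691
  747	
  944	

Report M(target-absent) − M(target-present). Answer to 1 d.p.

M(target-present) = 5899/7 = 842.714
M(target-absent) = 3940/5 = 788.000
Difference = 788.000 − 842.714 = -54.714 ms

-54.7 ms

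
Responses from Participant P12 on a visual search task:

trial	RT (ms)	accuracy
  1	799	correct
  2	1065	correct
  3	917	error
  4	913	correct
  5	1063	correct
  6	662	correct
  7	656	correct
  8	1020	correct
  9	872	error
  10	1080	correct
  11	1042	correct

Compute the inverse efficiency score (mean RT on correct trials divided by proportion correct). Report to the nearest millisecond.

1127 ms

Correct trials (n=9): 799, 1065, 913, 1063, 662, 656, 1020, 1080, 1042
Mean correct RT = 8300/9 = 922.2222 ms
Proportion correct = 9/11
IES = 922.2222 / (9/11) = 1127.160 ms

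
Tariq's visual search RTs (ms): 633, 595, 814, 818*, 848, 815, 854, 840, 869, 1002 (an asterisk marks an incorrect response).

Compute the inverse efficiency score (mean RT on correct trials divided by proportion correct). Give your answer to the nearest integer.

Correct trials (n=9): 633, 595, 814, 848, 815, 854, 840, 869, 1002
Mean correct RT = 7270/9 = 807.7778 ms
Proportion correct = 9/10
IES = 807.7778 / (9/10) = 897.531 ms

898 ms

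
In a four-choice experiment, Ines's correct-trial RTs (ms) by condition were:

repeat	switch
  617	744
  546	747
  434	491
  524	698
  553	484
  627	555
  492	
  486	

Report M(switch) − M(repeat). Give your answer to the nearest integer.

85 ms

M(repeat) = 4279/8 = 534.875
M(switch) = 3719/6 = 619.833
Difference = 619.833 − 534.875 = 84.958 ms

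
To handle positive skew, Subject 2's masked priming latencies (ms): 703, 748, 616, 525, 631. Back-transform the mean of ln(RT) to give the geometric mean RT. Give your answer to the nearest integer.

ln(RT): 6.5554, 6.6174, 6.4232, 6.2634, 6.4473
Mean ln(RT) = 32.3067/5 = 6.46134
Geometric mean = exp(6.46134) = 639.92 ms

640 ms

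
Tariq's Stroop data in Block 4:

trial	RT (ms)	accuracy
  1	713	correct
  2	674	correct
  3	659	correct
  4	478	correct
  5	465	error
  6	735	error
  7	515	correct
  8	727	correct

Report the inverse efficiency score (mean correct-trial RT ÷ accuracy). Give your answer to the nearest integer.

837 ms

Correct trials (n=6): 713, 674, 659, 478, 515, 727
Mean correct RT = 3766/6 = 627.6667 ms
Proportion correct = 6/8
IES = 627.6667 / (6/8) = 836.889 ms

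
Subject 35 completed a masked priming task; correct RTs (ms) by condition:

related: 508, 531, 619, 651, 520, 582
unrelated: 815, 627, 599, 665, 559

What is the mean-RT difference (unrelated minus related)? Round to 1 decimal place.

M(related) = 3411/6 = 568.500
M(unrelated) = 3265/5 = 653.000
Difference = 653.000 − 568.500 = 84.500 ms

84.5 ms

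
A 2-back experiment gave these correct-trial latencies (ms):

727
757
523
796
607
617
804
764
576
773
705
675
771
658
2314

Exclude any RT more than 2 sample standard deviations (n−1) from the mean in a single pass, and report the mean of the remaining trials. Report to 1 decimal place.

696.6 ms

n = 15, ΣRT = 12067, M = 804.467
Σ(x−M)² = 2544429.73; s = √(2544429.73/14) = 426.316
Cutoffs: 804.467 ± 2·426.316 → [-48.2, 1657.1]
Outside: 2314 → excluded.
Retained (n=14): Σ = 9753, mean = 9753/14 = 696.643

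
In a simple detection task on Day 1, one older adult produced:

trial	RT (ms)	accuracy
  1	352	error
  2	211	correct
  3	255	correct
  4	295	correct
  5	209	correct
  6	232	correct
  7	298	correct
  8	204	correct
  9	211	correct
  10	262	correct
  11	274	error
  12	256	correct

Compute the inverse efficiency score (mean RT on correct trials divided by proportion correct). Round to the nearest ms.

Correct trials (n=10): 211, 255, 295, 209, 232, 298, 204, 211, 262, 256
Mean correct RT = 2433/10 = 243.3000 ms
Proportion correct = 10/12
IES = 243.3000 / (10/12) = 291.960 ms

292 ms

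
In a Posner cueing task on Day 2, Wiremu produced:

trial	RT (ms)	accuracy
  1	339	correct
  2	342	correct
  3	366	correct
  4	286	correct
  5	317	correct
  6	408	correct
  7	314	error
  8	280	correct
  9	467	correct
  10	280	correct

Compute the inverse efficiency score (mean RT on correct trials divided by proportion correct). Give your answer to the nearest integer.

Correct trials (n=9): 339, 342, 366, 286, 317, 408, 280, 467, 280
Mean correct RT = 3085/9 = 342.7778 ms
Proportion correct = 9/10
IES = 342.7778 / (9/10) = 380.864 ms

381 ms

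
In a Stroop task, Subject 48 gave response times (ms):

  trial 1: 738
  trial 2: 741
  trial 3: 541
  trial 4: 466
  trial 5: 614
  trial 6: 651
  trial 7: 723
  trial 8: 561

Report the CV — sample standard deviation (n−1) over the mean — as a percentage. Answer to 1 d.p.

16.2%

n = 8, Σ = 5035, M = 629.3750
Σ(x−M)² = 72905.875; s = √(72905.875/7) = 102.0545
CV = 102.0545 / 629.3750 = 0.16215 = 16.215%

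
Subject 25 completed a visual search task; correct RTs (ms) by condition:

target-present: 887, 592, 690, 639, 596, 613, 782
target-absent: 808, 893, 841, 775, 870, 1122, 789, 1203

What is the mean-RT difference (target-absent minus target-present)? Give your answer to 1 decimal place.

M(target-present) = 4799/7 = 685.571
M(target-absent) = 7301/8 = 912.625
Difference = 912.625 − 685.571 = 227.054 ms

227.1 ms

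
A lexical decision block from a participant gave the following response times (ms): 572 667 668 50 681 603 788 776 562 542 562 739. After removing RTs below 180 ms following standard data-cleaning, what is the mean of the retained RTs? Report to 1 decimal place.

Excluded: 50
Retained (n=11): Σ = 7160
Mean = 7160/11 = 650.9091

650.9 ms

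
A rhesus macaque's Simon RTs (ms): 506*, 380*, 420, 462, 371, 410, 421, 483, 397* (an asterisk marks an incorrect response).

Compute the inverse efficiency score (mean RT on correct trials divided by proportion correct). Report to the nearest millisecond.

Correct trials (n=6): 420, 462, 371, 410, 421, 483
Mean correct RT = 2567/6 = 427.8333 ms
Proportion correct = 6/9
IES = 427.8333 / (6/9) = 641.750 ms

642 ms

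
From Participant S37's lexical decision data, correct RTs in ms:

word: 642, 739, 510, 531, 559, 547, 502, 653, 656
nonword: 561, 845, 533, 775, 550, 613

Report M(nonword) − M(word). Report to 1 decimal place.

52.9 ms

M(word) = 5339/9 = 593.222
M(nonword) = 3877/6 = 646.167
Difference = 646.167 − 593.222 = 52.944 ms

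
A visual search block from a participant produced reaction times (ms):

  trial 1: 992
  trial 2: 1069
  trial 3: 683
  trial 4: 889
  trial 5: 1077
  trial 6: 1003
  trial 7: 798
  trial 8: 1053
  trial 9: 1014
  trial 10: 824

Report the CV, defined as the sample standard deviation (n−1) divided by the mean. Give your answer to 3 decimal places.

0.143

n = 10, Σ = 9402, M = 940.2000
Σ(x−M)² = 162597.600; s = √(162597.600/9) = 134.4113
CV = 134.4113 / 940.2000 = 0.14296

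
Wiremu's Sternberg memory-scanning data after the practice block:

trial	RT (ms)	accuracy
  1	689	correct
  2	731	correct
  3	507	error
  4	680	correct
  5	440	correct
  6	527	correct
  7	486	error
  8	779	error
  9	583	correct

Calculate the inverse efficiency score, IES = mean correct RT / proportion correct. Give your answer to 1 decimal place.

912.5 ms

Correct trials (n=6): 689, 731, 680, 440, 527, 583
Mean correct RT = 3650/6 = 608.3333 ms
Proportion correct = 6/9
IES = 608.3333 / (6/9) = 912.500 ms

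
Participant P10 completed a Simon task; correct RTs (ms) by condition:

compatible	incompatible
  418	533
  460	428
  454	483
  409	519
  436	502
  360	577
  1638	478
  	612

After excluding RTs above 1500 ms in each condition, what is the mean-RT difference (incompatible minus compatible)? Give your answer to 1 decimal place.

93.7 ms

compatible: exclude 1638
M(compatible) = 2537/6 = 422.833
M(incompatible) = 4132/8 = 516.500
Difference = 516.500 − 422.833 = 93.667 ms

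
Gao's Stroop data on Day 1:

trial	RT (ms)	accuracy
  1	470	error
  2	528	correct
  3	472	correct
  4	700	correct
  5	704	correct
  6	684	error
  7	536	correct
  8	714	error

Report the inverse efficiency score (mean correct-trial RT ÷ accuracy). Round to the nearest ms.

Correct trials (n=5): 528, 472, 700, 704, 536
Mean correct RT = 2940/5 = 588.0000 ms
Proportion correct = 5/8
IES = 588.0000 / (5/8) = 940.800 ms

941 ms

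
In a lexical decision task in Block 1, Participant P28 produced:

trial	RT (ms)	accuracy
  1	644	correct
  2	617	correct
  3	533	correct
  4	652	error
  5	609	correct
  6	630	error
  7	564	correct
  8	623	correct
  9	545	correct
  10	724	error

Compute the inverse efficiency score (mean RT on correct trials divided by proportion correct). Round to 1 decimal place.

843.9 ms

Correct trials (n=7): 644, 617, 533, 609, 564, 623, 545
Mean correct RT = 4135/7 = 590.7143 ms
Proportion correct = 7/10
IES = 590.7143 / (7/10) = 843.878 ms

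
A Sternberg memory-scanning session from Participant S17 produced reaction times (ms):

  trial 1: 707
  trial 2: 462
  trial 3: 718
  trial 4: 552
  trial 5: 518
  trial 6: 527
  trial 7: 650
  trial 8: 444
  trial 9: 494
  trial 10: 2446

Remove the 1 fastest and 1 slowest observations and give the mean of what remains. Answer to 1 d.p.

Sorted: 444, 462, 494, 518, 527, 552, 650, 707, 718, 2446
Drop lowest 1 (444) and highest 1 (2446)
Remaining (n=8): Σ = 4628, mean = 4628/8 = 578.500

578.5 ms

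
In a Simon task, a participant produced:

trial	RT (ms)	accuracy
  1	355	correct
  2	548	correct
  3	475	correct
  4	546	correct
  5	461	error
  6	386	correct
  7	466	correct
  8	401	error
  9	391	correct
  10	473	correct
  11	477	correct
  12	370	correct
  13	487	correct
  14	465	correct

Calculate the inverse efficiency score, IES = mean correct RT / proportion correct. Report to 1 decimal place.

Correct trials (n=12): 355, 548, 475, 546, 386, 466, 391, 473, 477, 370, 487, 465
Mean correct RT = 5439/12 = 453.2500 ms
Proportion correct = 12/14
IES = 453.2500 / (12/14) = 528.792 ms

528.8 ms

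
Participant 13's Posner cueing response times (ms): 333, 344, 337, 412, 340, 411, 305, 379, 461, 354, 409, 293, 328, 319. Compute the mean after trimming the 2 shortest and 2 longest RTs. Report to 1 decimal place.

355.4 ms

Sorted: 293, 305, 319, 328, 333, 337, 340, 344, 354, 379, 409, 411, 412, 461
Drop lowest 2 (293, 305) and highest 2 (412, 461)
Remaining (n=10): Σ = 3554, mean = 3554/10 = 355.400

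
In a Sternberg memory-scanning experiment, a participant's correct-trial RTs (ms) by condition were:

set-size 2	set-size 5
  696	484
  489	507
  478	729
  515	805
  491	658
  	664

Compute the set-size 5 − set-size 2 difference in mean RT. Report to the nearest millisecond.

107 ms

M(set-size 2) = 2669/5 = 533.800
M(set-size 5) = 3847/6 = 641.167
Difference = 641.167 − 533.800 = 107.367 ms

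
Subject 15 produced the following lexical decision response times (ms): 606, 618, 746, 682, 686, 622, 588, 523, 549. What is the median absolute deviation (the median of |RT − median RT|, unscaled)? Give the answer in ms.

64 ms

Sorted: 523, 549, 588, 606, 618, 622, 682, 686, 746 → median = 618
|x − 618|: 12, 0, 128, 64, 68, 4, 30, 95, 69
Sorted deviations: 0, 4, 12, 30, 64, 68, 69, 95, 128 → MAD = 64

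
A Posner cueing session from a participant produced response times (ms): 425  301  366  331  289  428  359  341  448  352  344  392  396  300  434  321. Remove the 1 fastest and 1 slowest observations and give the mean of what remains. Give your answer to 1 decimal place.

Sorted: 289, 300, 301, 321, 331, 341, 344, 352, 359, 366, 392, 396, 425, 428, 434, 448
Drop lowest 1 (289) and highest 1 (448)
Remaining (n=14): Σ = 5090, mean = 5090/14 = 363.571

363.6 ms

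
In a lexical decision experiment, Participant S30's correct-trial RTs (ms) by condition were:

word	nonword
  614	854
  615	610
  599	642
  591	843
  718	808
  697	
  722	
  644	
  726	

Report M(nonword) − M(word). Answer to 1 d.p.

M(word) = 5926/9 = 658.444
M(nonword) = 3757/5 = 751.400
Difference = 751.400 − 658.444 = 92.956 ms

93.0 ms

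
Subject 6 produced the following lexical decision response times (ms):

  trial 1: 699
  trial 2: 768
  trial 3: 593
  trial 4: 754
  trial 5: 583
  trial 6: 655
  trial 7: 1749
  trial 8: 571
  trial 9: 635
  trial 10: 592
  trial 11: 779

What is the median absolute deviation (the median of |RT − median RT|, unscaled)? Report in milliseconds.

Sorted: 571, 583, 592, 593, 635, 655, 699, 754, 768, 779, 1749 → median = 655
|x − 655|: 44, 113, 62, 99, 72, 0, 1094, 84, 20, 63, 124
Sorted deviations: 0, 20, 44, 62, 63, 72, 84, 99, 113, 124, 1094 → MAD = 72

72 ms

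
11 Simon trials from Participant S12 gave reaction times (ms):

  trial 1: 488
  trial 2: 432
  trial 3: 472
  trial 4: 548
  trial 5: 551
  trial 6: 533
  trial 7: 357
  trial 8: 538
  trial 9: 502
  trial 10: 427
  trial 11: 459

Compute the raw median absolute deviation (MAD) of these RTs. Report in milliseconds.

Sorted: 357, 427, 432, 459, 472, 488, 502, 533, 538, 548, 551 → median = 488
|x − 488|: 0, 56, 16, 60, 63, 45, 131, 50, 14, 61, 29
Sorted deviations: 0, 14, 16, 29, 45, 50, 56, 60, 61, 63, 131 → MAD = 50

50 ms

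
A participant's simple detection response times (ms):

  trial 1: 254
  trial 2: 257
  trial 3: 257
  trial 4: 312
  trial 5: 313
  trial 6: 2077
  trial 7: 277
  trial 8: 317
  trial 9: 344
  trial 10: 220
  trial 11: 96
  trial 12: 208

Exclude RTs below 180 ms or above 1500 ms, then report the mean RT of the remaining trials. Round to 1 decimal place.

Excluded: 96, 2077
Retained (n=10): Σ = 2759
Mean = 2759/10 = 275.9000

275.9 ms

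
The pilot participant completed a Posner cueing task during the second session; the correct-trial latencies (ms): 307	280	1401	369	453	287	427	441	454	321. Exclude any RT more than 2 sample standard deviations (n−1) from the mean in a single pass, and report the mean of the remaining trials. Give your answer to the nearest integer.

n = 10, ΣRT = 4740, M = 474.000
Σ(x−M)² = 998396.00; s = √(998396.00/9) = 333.066
Cutoffs: 474.000 ± 2·333.066 → [-192.1, 1140.1]
Outside: 1401 → excluded.
Retained (n=9): Σ = 3339, mean = 3339/9 = 371.000

371 ms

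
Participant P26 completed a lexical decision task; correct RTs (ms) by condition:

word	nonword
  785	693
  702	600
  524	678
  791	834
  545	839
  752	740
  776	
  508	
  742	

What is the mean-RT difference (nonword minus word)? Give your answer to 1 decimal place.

50.1 ms

M(word) = 6125/9 = 680.556
M(nonword) = 4384/6 = 730.667
Difference = 730.667 − 680.556 = 50.111 ms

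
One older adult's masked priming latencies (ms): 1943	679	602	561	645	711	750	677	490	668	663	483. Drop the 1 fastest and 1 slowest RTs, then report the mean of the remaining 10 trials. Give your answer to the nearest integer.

Sorted: 483, 490, 561, 602, 645, 663, 668, 677, 679, 711, 750, 1943
Drop lowest 1 (483) and highest 1 (1943)
Remaining (n=10): Σ = 6446, mean = 6446/10 = 644.600

645 ms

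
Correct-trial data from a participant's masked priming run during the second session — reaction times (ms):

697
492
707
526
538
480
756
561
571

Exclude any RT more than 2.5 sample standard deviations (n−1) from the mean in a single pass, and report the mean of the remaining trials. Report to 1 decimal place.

592.0 ms

n = 9, ΣRT = 5328, M = 592.000
Σ(x−M)² = 82364.00; s = √(82364.00/8) = 101.467
Cutoffs: 592.000 ± 2.5·101.467 → [338.3, 845.7]
No RTs fall outside the cutoffs; all 9 retained. Mean = 5328/9 = 592.000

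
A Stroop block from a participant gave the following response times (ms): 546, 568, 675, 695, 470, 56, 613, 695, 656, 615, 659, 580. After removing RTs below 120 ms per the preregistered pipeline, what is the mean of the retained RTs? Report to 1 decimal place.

Excluded: 56
Retained (n=11): Σ = 6772
Mean = 6772/11 = 615.6364

615.6 ms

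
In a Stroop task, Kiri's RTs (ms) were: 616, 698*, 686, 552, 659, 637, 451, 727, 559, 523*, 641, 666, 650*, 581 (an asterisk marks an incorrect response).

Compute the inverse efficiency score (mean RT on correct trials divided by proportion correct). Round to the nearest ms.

Correct trials (n=11): 616, 686, 552, 659, 637, 451, 727, 559, 641, 666, 581
Mean correct RT = 6775/11 = 615.9091 ms
Proportion correct = 11/14
IES = 615.9091 / (11/14) = 783.884 ms

784 ms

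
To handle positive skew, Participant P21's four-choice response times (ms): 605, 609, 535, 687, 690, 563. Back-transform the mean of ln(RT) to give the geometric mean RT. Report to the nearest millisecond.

612 ms

ln(RT): 6.4052, 6.4118, 6.2823, 6.5323, 6.5367, 6.3333
Mean ln(RT) = 38.5016/6 = 6.41694
Geometric mean = exp(6.41694) = 612.12 ms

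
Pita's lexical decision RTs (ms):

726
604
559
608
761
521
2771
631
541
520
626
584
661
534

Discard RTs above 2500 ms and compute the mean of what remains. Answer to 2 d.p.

Excluded: 2771
Retained (n=13): Σ = 7876
Mean = 7876/13 = 605.8462

605.85 ms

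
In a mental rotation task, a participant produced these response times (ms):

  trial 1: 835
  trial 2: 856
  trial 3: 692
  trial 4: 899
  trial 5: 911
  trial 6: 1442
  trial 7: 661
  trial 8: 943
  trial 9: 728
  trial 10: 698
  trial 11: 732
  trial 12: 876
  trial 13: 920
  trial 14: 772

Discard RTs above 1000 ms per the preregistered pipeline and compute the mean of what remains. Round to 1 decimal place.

Excluded: 1442
Retained (n=13): Σ = 10523
Mean = 10523/13 = 809.4615

809.5 ms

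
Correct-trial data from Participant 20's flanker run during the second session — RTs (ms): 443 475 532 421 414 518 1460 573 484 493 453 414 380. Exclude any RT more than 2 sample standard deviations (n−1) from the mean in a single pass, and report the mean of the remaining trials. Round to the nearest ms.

n = 13, ΣRT = 7060, M = 543.077
Σ(x−M)² = 945974.92; s = √(945974.92/12) = 280.769
Cutoffs: 543.077 ± 2·280.769 → [-18.5, 1104.6]
Outside: 1460 → excluded.
Retained (n=12): Σ = 5600, mean = 5600/12 = 466.667

467 ms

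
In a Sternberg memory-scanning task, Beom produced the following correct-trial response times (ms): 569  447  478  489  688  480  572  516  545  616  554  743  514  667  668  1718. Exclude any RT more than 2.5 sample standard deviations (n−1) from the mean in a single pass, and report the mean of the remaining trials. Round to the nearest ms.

570 ms

n = 16, ΣRT = 10264, M = 641.500
Σ(x−M)² = 1346282.00; s = √(1346282.00/15) = 299.587
Cutoffs: 641.500 ± 2.5·299.587 → [-107.5, 1390.5]
Outside: 1718 → excluded.
Retained (n=15): Σ = 8546, mean = 8546/15 = 569.733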